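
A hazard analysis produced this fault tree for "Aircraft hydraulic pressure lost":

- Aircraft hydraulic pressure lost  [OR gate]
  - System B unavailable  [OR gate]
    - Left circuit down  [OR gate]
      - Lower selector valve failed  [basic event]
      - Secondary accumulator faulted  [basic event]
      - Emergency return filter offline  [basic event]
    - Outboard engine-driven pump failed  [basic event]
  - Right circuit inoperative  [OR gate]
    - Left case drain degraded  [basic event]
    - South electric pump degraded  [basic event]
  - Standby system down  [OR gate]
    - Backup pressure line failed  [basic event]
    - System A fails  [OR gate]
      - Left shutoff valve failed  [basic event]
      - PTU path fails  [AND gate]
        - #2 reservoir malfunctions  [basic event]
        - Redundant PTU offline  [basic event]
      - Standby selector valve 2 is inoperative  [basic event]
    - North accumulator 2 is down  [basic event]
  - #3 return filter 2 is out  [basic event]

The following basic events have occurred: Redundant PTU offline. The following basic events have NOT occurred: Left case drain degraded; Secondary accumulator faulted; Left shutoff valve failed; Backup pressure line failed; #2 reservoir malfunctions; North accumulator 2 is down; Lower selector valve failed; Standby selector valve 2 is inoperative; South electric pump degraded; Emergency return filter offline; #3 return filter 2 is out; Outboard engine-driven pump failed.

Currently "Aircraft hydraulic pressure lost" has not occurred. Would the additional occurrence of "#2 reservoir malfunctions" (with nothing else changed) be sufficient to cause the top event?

Counterfactual: set "#2 reservoir malfunctions" to occurred.
Left circuit down [OR]: Lower selector valve failed=not, Secondary accumulator faulted=not, Emergency return filter offline=not → no input occurs → does not occur.
System B unavailable [OR]: Left circuit down=not, Outboard engine-driven pump failed=not → no input occurs → does not occur.
Right circuit inoperative [OR]: Left case drain degraded=not, South electric pump degraded=not → no input occurs → does not occur.
PTU path fails [AND]: #2 reservoir malfunctions=occurs, Redundant PTU offline=occurs → all inputs occur → occurs.
System A fails [OR]: Left shutoff valve failed=not, PTU path fails=occurs, Standby selector valve 2 is inoperative=not → at least one input occurs → occurs.
Standby system down [OR]: Backup pressure line failed=not, System A fails=occurs, North accumulator 2 is down=not → at least one input occurs → occurs.
Aircraft hydraulic pressure lost [OR]: System B unavailable=not, Right circuit inoperative=not, Standby system down=occurs, #3 return filter 2 is out=not → at least one input occurs → occurs.

Yes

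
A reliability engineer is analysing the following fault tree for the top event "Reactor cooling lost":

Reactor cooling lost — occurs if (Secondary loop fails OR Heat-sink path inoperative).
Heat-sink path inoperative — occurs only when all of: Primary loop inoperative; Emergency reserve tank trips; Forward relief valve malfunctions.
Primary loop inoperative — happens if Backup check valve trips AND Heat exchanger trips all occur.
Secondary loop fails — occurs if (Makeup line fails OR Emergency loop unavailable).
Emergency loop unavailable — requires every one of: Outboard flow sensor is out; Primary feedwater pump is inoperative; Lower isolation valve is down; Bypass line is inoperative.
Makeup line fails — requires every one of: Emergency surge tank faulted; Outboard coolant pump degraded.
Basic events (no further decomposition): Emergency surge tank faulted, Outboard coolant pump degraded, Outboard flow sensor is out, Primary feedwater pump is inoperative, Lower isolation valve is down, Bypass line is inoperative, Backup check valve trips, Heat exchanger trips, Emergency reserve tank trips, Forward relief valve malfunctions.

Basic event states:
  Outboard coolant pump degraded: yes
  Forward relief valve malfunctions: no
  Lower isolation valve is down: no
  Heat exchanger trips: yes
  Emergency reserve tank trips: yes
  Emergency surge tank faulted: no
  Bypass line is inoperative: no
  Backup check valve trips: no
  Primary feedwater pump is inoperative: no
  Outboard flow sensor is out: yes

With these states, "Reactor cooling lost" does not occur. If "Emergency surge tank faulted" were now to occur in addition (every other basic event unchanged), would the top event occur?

Yes

Counterfactual: set "Emergency surge tank faulted" to occurred.
Makeup line fails [AND]: Emergency surge tank faulted=occurs, Outboard coolant pump degraded=occurs → all inputs occur → occurs.
Emergency loop unavailable [AND]: Outboard flow sensor is out=occurs, Primary feedwater pump is inoperative=not, Lower isolation valve is down=not, Bypass line is inoperative=not → not all inputs occur → does not occur.
Secondary loop fails [OR]: Makeup line fails=occurs, Emergency loop unavailable=not → at least one input occurs → occurs.
Primary loop inoperative [AND]: Backup check valve trips=not, Heat exchanger trips=occurs → not all inputs occur → does not occur.
Heat-sink path inoperative [AND]: Primary loop inoperative=not, Emergency reserve tank trips=occurs, Forward relief valve malfunctions=not → not all inputs occur → does not occur.
Reactor cooling lost [OR]: Secondary loop fails=occurs, Heat-sink path inoperative=not → at least one input occurs → occurs.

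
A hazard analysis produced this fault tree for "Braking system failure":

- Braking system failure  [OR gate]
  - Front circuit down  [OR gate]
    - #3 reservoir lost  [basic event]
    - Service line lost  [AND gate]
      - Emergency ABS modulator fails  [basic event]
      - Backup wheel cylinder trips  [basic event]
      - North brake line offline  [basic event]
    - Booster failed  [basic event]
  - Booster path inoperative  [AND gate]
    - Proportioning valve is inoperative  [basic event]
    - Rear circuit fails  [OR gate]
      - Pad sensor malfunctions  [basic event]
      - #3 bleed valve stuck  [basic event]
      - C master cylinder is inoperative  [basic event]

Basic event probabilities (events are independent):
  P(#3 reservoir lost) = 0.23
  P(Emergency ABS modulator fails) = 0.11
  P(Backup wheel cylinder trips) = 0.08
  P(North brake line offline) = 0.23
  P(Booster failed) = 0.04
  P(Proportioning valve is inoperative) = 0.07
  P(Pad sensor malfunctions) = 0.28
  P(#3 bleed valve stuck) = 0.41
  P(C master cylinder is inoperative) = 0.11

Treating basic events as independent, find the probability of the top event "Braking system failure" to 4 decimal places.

0.2944

P(Service line lost) [AND] = 0.11 × 0.08 × 0.23 = 0.002024
P(Front circuit down) [OR] = 1 − (1−0.23) × (1−0.002024) × (1−0.04) = 0.262296
P(Rear circuit fails) [OR] = 1 − (1−0.28) × (1−0.41) × (1−0.11) = 0.621928
P(Booster path inoperative) [AND] = 0.07 × 0.621928 = 0.043535
P(Braking system failure) [OR] = 1 − (1−0.262296) × (1−0.043535) = 0.294412
Rounded to 4 decimal places: P(Braking system failure) ≈ 0.2944.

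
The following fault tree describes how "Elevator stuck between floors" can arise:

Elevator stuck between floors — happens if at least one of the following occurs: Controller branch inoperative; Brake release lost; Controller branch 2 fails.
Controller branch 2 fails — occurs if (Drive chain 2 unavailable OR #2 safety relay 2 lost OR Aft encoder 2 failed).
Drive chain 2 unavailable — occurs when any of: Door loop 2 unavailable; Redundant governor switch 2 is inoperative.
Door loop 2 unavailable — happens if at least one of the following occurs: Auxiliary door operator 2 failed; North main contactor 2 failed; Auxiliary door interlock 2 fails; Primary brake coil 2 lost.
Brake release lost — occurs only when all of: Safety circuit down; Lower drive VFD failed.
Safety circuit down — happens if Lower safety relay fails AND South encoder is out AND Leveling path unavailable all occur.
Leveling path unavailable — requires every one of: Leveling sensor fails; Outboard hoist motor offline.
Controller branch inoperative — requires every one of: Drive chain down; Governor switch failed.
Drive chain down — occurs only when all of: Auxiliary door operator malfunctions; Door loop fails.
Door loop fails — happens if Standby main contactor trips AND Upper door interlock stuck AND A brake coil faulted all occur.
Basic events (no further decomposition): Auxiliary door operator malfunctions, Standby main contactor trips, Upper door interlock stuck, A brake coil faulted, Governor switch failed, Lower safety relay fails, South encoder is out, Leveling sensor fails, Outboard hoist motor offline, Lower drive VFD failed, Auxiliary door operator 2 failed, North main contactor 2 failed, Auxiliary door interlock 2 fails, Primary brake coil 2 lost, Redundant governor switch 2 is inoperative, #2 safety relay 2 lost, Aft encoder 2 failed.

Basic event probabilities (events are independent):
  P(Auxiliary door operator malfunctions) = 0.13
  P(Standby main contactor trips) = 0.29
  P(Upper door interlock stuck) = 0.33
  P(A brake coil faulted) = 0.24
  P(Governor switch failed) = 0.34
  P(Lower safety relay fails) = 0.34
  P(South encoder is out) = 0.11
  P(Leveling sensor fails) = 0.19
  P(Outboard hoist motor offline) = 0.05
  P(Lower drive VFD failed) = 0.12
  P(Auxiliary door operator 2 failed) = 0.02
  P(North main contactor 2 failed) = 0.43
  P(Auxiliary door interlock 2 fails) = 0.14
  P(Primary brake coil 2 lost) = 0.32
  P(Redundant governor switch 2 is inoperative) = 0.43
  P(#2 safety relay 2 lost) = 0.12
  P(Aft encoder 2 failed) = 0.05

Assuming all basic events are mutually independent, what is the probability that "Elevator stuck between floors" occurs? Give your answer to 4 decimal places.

P(Door loop fails) [AND] = 0.29 × 0.33 × 0.24 = 0.022968
P(Drive chain down) [AND] = 0.13 × 0.022968 = 0.002986
P(Controller branch inoperative) [AND] = 0.002986 × 0.34 = 0.001015
P(Leveling path unavailable) [AND] = 0.19 × 0.05 = 0.009500
P(Safety circuit down) [AND] = 0.34 × 0.11 × 0.009500 = 0.000355
P(Brake release lost) [AND] = 0.000355 × 0.12 = 0.000043
P(Door loop 2 unavailable) [OR] = 1 − (1−0.02) × (1−0.43) × (1−0.14) × (1−0.32) = 0.673331
P(Drive chain 2 unavailable) [OR] = 1 − (1−0.673331) × (1−0.43) = 0.813799
P(Controller branch 2 fails) [OR] = 1 − (1−0.813799) × (1−0.12) × (1−0.05) = 0.844336
P(Elevator stuck between floors) [OR] = 1 − (1−0.001015) × (1−0.000043) × (1−0.844336) = 0.844501
Rounded to 4 decimal places: P(Elevator stuck between floors) ≈ 0.8445.

0.8445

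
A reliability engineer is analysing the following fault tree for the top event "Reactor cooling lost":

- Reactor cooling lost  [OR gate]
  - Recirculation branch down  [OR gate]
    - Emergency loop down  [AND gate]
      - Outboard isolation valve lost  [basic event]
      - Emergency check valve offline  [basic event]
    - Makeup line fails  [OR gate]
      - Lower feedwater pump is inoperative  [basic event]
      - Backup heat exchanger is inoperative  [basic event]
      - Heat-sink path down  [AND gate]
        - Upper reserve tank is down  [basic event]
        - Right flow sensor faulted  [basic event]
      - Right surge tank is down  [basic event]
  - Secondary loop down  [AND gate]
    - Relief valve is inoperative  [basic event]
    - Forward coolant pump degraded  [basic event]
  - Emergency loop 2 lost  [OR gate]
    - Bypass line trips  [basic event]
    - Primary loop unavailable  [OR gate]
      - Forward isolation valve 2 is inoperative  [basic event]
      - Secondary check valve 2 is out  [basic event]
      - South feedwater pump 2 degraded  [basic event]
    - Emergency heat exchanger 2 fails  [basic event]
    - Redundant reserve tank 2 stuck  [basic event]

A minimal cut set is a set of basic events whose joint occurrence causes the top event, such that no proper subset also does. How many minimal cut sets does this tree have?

12

Emergency loop down [AND]: one cut set from each child combined → 1 × 1 = 1 cut set(s).
Heat-sink path down [AND]: one cut set from each child combined → 1 × 1 = 1 cut set(s).
Makeup line fails [OR]: union of children's cut sets → 4 cut set(s).
Recirculation branch down [OR]: union of children's cut sets → 5 cut set(s).
Secondary loop down [AND]: one cut set from each child combined → 1 × 1 = 1 cut set(s).
Primary loop unavailable [OR]: union of children's cut sets → 3 cut set(s).
Emergency loop 2 lost [OR]: union of children's cut sets → 6 cut set(s).
Reactor cooling lost [OR]: union of children's cut sets → 12 cut set(s).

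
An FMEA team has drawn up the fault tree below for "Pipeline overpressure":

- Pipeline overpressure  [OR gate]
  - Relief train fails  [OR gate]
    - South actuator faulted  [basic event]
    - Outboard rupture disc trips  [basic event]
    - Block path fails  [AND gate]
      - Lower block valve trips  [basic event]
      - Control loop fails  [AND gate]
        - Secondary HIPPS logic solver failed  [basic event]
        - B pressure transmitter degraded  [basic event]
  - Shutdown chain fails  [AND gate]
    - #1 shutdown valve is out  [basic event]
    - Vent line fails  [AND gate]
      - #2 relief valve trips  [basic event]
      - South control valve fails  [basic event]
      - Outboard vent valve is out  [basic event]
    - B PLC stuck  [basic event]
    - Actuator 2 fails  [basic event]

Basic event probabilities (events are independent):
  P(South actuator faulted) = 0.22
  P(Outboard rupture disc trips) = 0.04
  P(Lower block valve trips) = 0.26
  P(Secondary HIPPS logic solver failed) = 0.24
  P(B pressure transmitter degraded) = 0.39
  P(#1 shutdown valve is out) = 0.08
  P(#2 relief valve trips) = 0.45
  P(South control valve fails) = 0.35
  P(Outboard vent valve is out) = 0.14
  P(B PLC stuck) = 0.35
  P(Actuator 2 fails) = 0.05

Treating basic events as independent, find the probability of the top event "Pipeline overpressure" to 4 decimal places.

0.2694

P(Control loop fails) [AND] = 0.24 × 0.39 = 0.093600
P(Block path fails) [AND] = 0.26 × 0.093600 = 0.024336
P(Relief train fails) [OR] = 1 − (1−0.22) × (1−0.04) × (1−0.024336) = 0.269423
P(Vent line fails) [AND] = 0.45 × 0.35 × 0.14 = 0.022050
P(Shutdown chain fails) [AND] = 0.08 × 0.022050 × 0.35 × 0.05 = 0.000031
P(Pipeline overpressure) [OR] = 1 − (1−0.269423) × (1−0.000031) = 0.269446
Rounded to 4 decimal places: P(Pipeline overpressure) ≈ 0.2694.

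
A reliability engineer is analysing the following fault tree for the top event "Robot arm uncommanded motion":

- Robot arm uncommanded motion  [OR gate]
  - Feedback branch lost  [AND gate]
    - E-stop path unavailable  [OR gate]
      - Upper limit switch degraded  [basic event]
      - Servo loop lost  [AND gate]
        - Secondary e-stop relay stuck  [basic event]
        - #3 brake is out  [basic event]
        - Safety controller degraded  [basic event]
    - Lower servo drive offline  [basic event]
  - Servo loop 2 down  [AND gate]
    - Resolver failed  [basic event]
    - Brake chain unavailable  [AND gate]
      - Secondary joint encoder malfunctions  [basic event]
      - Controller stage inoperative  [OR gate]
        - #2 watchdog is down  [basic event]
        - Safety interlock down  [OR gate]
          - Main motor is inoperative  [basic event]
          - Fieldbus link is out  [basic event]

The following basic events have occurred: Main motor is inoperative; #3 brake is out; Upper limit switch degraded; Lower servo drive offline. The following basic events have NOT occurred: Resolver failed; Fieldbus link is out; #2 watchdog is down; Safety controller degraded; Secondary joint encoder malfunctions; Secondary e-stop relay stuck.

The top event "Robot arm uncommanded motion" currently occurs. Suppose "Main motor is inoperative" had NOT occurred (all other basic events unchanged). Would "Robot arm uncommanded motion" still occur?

Counterfactual: set "Main motor is inoperative" to not occurred.
Servo loop lost [AND]: Secondary e-stop relay stuck=not, #3 brake is out=occurs, Safety controller degraded=not → not all inputs occur → does not occur.
E-stop path unavailable [OR]: Upper limit switch degraded=occurs, Servo loop lost=not → at least one input occurs → occurs.
Feedback branch lost [AND]: E-stop path unavailable=occurs, Lower servo drive offline=occurs → all inputs occur → occurs.
Safety interlock down [OR]: Main motor is inoperative=not, Fieldbus link is out=not → no input occurs → does not occur.
Controller stage inoperative [OR]: #2 watchdog is down=not, Safety interlock down=not → no input occurs → does not occur.
Brake chain unavailable [AND]: Secondary joint encoder malfunctions=not, Controller stage inoperative=not → not all inputs occur → does not occur.
Servo loop 2 down [AND]: Resolver failed=not, Brake chain unavailable=not → not all inputs occur → does not occur.
Robot arm uncommanded motion [OR]: Feedback branch lost=occurs, Servo loop 2 down=not → at least one input occurs → occurs.

Yes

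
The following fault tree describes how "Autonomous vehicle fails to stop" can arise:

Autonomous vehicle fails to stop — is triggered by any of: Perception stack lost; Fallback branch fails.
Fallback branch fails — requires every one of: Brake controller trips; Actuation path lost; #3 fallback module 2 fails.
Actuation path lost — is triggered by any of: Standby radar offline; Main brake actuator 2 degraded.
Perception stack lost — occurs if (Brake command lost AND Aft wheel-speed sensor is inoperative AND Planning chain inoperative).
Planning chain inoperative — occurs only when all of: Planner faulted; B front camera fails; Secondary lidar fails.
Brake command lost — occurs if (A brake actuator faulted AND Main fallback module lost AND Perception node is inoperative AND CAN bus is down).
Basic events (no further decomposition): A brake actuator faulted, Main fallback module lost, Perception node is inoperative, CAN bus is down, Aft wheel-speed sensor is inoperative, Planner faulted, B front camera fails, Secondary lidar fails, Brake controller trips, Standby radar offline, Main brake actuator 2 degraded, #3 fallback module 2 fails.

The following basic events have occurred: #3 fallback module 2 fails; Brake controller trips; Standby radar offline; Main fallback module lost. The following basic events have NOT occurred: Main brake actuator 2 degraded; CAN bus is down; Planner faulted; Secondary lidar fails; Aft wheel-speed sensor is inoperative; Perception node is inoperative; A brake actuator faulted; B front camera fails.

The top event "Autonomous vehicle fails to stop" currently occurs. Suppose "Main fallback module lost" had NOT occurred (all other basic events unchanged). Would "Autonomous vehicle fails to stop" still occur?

Counterfactual: set "Main fallback module lost" to not occurred.
Brake command lost [AND]: A brake actuator faulted=not, Main fallback module lost=not, Perception node is inoperative=not, CAN bus is down=not → not all inputs occur → does not occur.
Planning chain inoperative [AND]: Planner faulted=not, B front camera fails=not, Secondary lidar fails=not → not all inputs occur → does not occur.
Perception stack lost [AND]: Brake command lost=not, Aft wheel-speed sensor is inoperative=not, Planning chain inoperative=not → not all inputs occur → does not occur.
Actuation path lost [OR]: Standby radar offline=occurs, Main brake actuator 2 degraded=not → at least one input occurs → occurs.
Fallback branch fails [AND]: Brake controller trips=occurs, Actuation path lost=occurs, #3 fallback module 2 fails=occurs → all inputs occur → occurs.
Autonomous vehicle fails to stop [OR]: Perception stack lost=not, Fallback branch fails=occurs → at least one input occurs → occurs.

Yes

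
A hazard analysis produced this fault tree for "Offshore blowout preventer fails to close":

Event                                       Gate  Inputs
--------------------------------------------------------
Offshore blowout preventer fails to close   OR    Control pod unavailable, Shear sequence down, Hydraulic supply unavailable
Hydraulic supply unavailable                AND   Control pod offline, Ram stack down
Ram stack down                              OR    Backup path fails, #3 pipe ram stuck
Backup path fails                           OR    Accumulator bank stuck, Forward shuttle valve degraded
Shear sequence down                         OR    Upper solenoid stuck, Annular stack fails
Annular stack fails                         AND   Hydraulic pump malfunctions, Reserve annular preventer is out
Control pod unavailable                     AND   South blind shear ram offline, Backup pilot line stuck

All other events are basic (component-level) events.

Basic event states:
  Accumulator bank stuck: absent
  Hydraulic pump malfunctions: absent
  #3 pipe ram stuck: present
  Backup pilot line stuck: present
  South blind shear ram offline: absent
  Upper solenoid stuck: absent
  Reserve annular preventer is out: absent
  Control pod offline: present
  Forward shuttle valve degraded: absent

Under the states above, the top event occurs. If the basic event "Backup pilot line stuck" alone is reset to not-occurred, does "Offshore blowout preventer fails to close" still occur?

Counterfactual: set "Backup pilot line stuck" to not occurred.
Control pod unavailable [AND]: South blind shear ram offline=not, Backup pilot line stuck=not → not all inputs occur → does not occur.
Annular stack fails [AND]: Hydraulic pump malfunctions=not, Reserve annular preventer is out=not → not all inputs occur → does not occur.
Shear sequence down [OR]: Upper solenoid stuck=not, Annular stack fails=not → no input occurs → does not occur.
Backup path fails [OR]: Accumulator bank stuck=not, Forward shuttle valve degraded=not → no input occurs → does not occur.
Ram stack down [OR]: Backup path fails=not, #3 pipe ram stuck=occurs → at least one input occurs → occurs.
Hydraulic supply unavailable [AND]: Control pod offline=occurs, Ram stack down=occurs → all inputs occur → occurs.
Offshore blowout preventer fails to close [OR]: Control pod unavailable=not, Shear sequence down=not, Hydraulic supply unavailable=occurs → at least one input occurs → occurs.

Yes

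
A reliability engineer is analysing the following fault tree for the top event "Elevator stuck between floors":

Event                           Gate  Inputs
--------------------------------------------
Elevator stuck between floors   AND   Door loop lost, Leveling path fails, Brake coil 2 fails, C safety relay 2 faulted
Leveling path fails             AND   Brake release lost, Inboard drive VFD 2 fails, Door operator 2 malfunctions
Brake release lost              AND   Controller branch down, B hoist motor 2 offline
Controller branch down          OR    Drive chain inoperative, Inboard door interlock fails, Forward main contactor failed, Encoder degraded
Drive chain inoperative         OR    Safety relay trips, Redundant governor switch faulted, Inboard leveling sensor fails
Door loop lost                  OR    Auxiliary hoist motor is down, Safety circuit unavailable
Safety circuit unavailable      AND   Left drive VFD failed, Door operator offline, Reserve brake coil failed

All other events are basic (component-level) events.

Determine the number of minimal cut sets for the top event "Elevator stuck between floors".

12

Safety circuit unavailable [AND]: one cut set from each child combined → 1 × 1 × 1 = 1 cut set(s).
Door loop lost [OR]: union of children's cut sets → 2 cut set(s).
Drive chain inoperative [OR]: union of children's cut sets → 3 cut set(s).
Controller branch down [OR]: union of children's cut sets → 6 cut set(s).
Brake release lost [AND]: one cut set from each child combined → 6 × 1 = 6 cut set(s).
Leveling path fails [AND]: one cut set from each child combined → 6 × 1 × 1 = 6 cut set(s).
Elevator stuck between floors [AND]: one cut set from each child combined → 2 × 6 × 1 × 1 = 12 cut set(s).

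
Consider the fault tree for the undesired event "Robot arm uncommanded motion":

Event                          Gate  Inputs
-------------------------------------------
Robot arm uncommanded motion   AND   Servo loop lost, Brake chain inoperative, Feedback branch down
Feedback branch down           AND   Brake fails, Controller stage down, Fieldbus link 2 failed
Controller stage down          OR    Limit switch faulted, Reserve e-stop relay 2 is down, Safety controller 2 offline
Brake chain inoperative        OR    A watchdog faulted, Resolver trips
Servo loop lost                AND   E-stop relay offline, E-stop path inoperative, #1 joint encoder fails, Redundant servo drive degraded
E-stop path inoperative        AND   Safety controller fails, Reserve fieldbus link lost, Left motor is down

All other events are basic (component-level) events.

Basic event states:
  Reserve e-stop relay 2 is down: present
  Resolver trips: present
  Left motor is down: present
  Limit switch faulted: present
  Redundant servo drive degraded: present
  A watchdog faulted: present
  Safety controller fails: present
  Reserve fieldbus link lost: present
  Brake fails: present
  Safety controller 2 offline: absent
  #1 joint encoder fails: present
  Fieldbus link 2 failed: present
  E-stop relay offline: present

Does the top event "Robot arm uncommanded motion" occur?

Yes

E-stop path inoperative [AND]: Safety controller fails=occurs, Reserve fieldbus link lost=occurs, Left motor is down=occurs → all inputs occur → occurs.
Servo loop lost [AND]: E-stop relay offline=occurs, E-stop path inoperative=occurs, #1 joint encoder fails=occurs, Redundant servo drive degraded=occurs → all inputs occur → occurs.
Brake chain inoperative [OR]: A watchdog faulted=occurs, Resolver trips=occurs → at least one input occurs → occurs.
Controller stage down [OR]: Limit switch faulted=occurs, Reserve e-stop relay 2 is down=occurs, Safety controller 2 offline=not → at least one input occurs → occurs.
Feedback branch down [AND]: Brake fails=occurs, Controller stage down=occurs, Fieldbus link 2 failed=occurs → all inputs occur → occurs.
Robot arm uncommanded motion [AND]: Servo loop lost=occurs, Brake chain inoperative=occurs, Feedback branch down=occurs → all inputs occur → occurs.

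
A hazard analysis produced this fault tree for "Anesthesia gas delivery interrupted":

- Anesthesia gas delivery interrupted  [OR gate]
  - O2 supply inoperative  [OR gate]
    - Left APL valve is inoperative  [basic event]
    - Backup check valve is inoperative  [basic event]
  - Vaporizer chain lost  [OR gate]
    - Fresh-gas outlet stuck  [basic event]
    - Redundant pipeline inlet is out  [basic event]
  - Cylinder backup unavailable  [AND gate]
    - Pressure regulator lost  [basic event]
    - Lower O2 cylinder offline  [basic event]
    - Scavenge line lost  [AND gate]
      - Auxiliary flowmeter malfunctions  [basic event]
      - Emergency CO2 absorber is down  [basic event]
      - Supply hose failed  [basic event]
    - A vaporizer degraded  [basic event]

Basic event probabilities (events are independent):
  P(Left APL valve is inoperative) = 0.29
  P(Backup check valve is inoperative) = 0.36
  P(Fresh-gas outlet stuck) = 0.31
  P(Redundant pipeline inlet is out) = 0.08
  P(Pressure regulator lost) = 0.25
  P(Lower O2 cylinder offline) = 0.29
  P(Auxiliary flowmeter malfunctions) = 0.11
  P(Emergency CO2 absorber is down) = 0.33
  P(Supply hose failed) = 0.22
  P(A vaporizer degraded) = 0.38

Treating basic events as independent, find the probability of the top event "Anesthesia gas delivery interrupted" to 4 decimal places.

P(O2 supply inoperative) [OR] = 1 − (1−0.29) × (1−0.36) = 0.545600
P(Vaporizer chain lost) [OR] = 1 − (1−0.31) × (1−0.08) = 0.365200
P(Scavenge line lost) [AND] = 0.11 × 0.33 × 0.22 = 0.007986
P(Cylinder backup unavailable) [AND] = 0.25 × 0.29 × 0.007986 × 0.38 = 0.000220
P(Anesthesia gas delivery interrupted) [OR] = 1 − (1−0.545600) × (1−0.365200) × (1−0.000220) = 0.711610
Rounded to 4 decimal places: P(Anesthesia gas delivery interrupted) ≈ 0.7116.

0.7116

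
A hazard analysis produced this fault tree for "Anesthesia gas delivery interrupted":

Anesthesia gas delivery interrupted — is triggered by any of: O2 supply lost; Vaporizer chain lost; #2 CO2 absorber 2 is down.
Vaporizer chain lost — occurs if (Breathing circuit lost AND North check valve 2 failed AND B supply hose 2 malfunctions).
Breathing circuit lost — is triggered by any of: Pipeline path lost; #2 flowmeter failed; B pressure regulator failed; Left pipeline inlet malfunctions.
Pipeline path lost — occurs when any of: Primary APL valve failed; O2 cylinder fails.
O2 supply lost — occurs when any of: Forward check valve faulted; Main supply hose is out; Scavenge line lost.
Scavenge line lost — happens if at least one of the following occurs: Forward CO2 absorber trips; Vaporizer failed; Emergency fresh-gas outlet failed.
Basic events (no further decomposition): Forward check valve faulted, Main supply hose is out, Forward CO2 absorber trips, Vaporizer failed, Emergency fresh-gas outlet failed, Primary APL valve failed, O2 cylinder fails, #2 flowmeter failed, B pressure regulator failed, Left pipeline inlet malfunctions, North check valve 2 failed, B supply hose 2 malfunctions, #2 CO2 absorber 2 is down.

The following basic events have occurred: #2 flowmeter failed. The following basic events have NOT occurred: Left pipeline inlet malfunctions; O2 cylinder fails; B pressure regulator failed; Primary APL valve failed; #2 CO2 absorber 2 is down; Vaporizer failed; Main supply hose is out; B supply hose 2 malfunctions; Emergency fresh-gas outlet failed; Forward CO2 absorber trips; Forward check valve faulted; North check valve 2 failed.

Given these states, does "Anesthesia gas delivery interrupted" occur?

No

Scavenge line lost [OR]: Forward CO2 absorber trips=not, Vaporizer failed=not, Emergency fresh-gas outlet failed=not → no input occurs → does not occur.
O2 supply lost [OR]: Forward check valve faulted=not, Main supply hose is out=not, Scavenge line lost=not → no input occurs → does not occur.
Pipeline path lost [OR]: Primary APL valve failed=not, O2 cylinder fails=not → no input occurs → does not occur.
Breathing circuit lost [OR]: Pipeline path lost=not, #2 flowmeter failed=occurs, B pressure regulator failed=not, Left pipeline inlet malfunctions=not → at least one input occurs → occurs.
Vaporizer chain lost [AND]: Breathing circuit lost=occurs, North check valve 2 failed=not, B supply hose 2 malfunctions=not → not all inputs occur → does not occur.
Anesthesia gas delivery interrupted [OR]: O2 supply lost=not, Vaporizer chain lost=not, #2 CO2 absorber 2 is down=not → no input occurs → does not occur.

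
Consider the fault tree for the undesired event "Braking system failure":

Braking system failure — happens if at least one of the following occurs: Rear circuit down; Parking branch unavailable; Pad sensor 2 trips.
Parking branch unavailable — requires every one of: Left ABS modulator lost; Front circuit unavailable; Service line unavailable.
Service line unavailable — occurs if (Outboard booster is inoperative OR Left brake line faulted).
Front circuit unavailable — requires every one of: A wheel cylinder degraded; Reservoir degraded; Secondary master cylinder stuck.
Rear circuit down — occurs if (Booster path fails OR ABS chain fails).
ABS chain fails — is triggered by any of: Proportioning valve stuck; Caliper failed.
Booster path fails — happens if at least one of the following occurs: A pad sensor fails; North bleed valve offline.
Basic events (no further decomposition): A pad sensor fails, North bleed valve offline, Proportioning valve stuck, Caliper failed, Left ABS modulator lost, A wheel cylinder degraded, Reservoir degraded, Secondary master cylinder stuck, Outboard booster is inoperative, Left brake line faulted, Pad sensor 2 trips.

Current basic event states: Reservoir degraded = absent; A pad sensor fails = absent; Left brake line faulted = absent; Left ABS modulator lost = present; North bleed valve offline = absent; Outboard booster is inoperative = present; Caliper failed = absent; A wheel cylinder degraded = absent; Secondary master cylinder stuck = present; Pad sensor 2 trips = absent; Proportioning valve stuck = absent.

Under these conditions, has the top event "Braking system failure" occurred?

Booster path fails [OR]: A pad sensor fails=not, North bleed valve offline=not → no input occurs → does not occur.
ABS chain fails [OR]: Proportioning valve stuck=not, Caliper failed=not → no input occurs → does not occur.
Rear circuit down [OR]: Booster path fails=not, ABS chain fails=not → no input occurs → does not occur.
Front circuit unavailable [AND]: A wheel cylinder degraded=not, Reservoir degraded=not, Secondary master cylinder stuck=occurs → not all inputs occur → does not occur.
Service line unavailable [OR]: Outboard booster is inoperative=occurs, Left brake line faulted=not → at least one input occurs → occurs.
Parking branch unavailable [AND]: Left ABS modulator lost=occurs, Front circuit unavailable=not, Service line unavailable=occurs → not all inputs occur → does not occur.
Braking system failure [OR]: Rear circuit down=not, Parking branch unavailable=not, Pad sensor 2 trips=not → no input occurs → does not occur.

No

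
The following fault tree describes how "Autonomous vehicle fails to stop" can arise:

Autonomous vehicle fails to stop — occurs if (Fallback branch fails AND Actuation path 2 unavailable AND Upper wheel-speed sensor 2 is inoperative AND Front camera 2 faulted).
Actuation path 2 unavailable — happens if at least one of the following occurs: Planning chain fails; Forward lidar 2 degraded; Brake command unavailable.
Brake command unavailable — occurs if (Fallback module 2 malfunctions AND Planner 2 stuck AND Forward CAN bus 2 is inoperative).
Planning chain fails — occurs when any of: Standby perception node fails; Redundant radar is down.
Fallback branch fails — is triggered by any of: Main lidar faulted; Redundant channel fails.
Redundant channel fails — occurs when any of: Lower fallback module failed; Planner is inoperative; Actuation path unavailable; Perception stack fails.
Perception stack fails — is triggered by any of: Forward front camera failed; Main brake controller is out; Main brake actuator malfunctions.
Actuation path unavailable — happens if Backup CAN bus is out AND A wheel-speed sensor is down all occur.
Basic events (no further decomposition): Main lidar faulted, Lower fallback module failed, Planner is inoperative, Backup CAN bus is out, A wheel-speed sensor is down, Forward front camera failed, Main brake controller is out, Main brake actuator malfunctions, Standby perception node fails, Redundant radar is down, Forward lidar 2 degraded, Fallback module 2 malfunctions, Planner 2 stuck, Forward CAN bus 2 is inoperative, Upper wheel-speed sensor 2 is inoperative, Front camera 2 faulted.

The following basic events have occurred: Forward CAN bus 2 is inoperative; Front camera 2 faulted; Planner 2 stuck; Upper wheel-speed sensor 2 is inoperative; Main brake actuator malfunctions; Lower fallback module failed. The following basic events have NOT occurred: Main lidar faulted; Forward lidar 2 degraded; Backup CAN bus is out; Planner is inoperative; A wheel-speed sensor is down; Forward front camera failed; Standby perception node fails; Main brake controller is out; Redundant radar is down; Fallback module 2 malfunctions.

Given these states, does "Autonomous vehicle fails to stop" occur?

Actuation path unavailable [AND]: Backup CAN bus is out=not, A wheel-speed sensor is down=not → not all inputs occur → does not occur.
Perception stack fails [OR]: Forward front camera failed=not, Main brake controller is out=not, Main brake actuator malfunctions=occurs → at least one input occurs → occurs.
Redundant channel fails [OR]: Lower fallback module failed=occurs, Planner is inoperative=not, Actuation path unavailable=not, Perception stack fails=occurs → at least one input occurs → occurs.
Fallback branch fails [OR]: Main lidar faulted=not, Redundant channel fails=occurs → at least one input occurs → occurs.
Planning chain fails [OR]: Standby perception node fails=not, Redundant radar is down=not → no input occurs → does not occur.
Brake command unavailable [AND]: Fallback module 2 malfunctions=not, Planner 2 stuck=occurs, Forward CAN bus 2 is inoperative=occurs → not all inputs occur → does not occur.
Actuation path 2 unavailable [OR]: Planning chain fails=not, Forward lidar 2 degraded=not, Brake command unavailable=not → no input occurs → does not occur.
Autonomous vehicle fails to stop [AND]: Fallback branch fails=occurs, Actuation path 2 unavailable=not, Upper wheel-speed sensor 2 is inoperative=occurs, Front camera 2 faulted=occurs → not all inputs occur → does not occur.

No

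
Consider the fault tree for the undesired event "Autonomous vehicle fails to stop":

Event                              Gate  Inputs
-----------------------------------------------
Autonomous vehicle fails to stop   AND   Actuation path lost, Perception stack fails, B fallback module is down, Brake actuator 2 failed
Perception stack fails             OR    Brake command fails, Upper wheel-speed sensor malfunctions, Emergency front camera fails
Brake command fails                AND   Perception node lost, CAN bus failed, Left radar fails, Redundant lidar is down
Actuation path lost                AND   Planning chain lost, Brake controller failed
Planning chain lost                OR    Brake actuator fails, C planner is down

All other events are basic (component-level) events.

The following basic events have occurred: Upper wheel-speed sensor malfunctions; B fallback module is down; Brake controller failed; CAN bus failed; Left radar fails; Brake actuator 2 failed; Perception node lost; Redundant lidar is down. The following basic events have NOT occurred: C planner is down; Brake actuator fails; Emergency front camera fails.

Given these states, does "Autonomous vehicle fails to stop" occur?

No

Planning chain lost [OR]: Brake actuator fails=not, C planner is down=not → no input occurs → does not occur.
Actuation path lost [AND]: Planning chain lost=not, Brake controller failed=occurs → not all inputs occur → does not occur.
Brake command fails [AND]: Perception node lost=occurs, CAN bus failed=occurs, Left radar fails=occurs, Redundant lidar is down=occurs → all inputs occur → occurs.
Perception stack fails [OR]: Brake command fails=occurs, Upper wheel-speed sensor malfunctions=occurs, Emergency front camera fails=not → at least one input occurs → occurs.
Autonomous vehicle fails to stop [AND]: Actuation path lost=not, Perception stack fails=occurs, B fallback module is down=occurs, Brake actuator 2 failed=occurs → not all inputs occur → does not occur.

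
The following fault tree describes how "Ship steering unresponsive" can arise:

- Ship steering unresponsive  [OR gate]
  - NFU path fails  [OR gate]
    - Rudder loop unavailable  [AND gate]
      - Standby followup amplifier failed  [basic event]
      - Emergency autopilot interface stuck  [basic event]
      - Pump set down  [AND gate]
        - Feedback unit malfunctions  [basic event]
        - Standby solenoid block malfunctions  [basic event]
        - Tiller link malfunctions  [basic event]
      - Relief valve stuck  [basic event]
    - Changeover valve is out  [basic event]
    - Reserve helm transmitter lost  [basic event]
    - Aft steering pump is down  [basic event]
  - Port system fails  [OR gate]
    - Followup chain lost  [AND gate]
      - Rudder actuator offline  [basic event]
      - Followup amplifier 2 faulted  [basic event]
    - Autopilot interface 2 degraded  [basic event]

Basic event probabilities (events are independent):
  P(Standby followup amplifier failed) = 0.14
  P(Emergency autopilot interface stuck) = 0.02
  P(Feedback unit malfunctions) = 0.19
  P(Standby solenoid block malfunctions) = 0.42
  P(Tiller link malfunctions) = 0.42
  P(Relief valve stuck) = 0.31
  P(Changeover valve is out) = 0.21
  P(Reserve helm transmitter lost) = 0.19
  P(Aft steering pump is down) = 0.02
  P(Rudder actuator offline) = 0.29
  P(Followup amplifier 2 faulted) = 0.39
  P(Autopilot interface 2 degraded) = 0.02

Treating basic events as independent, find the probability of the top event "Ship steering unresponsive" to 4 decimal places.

0.4550

P(Pump set down) [AND] = 0.19 × 0.42 × 0.42 = 0.033516
P(Rudder loop unavailable) [AND] = 0.14 × 0.02 × 0.033516 × 0.31 = 0.000029
P(NFU path fails) [OR] = 1 − (1−0.000029) × (1−0.21) × (1−0.19) × (1−0.02) = 0.372916
P(Followup chain lost) [AND] = 0.29 × 0.39 = 0.113100
P(Port system fails) [OR] = 1 − (1−0.113100) × (1−0.02) = 0.130838
P(Ship steering unresponsive) [OR] = 1 − (1−0.372916) × (1−0.130838) = 0.454962
Rounded to 4 decimal places: P(Ship steering unresponsive) ≈ 0.4550.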